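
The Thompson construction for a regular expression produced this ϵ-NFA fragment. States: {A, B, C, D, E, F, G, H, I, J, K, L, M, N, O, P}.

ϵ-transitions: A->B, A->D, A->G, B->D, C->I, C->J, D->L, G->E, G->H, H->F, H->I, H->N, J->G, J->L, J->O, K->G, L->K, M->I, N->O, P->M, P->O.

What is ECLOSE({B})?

Start with {B}.
From B via ϵ: add D.
From D via ϵ: add L.
From L via ϵ: add K.
From K via ϵ: add G.
From G via ϵ: add E, H.
From H via ϵ: add F, I, N.
From N via ϵ: add O.
No new states can be added; the closed set is {B, D, E, F, G, H, I, K, L, N, O}.

{B, D, E, F, G, H, I, K, L, N, O}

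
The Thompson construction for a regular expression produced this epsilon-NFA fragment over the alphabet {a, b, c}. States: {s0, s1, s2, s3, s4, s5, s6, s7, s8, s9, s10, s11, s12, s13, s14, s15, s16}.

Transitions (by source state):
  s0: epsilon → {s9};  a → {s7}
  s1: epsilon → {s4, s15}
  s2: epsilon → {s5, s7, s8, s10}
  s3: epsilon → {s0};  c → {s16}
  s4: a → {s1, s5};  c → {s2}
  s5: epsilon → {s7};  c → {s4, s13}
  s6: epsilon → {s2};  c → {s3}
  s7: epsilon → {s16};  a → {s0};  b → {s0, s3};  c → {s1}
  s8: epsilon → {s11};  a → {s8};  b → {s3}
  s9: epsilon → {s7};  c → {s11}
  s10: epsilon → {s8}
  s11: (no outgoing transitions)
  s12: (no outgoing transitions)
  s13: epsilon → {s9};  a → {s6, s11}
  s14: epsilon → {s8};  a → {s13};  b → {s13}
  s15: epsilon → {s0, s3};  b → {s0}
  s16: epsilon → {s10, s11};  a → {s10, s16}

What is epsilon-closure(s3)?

{s0, s3, s7, s8, s9, s10, s11, s16}

Start with {s3}.
From s3 via epsilon: add s0.
From s0 via epsilon: add s9.
From s9 via epsilon: add s7.
From s7 via epsilon: add s16.
From s16 via epsilon: add s10, s11.
From s10 via epsilon: add s8.
No new states can be added; the closed set is {s0, s3, s7, s8, s9, s10, s11, s16}.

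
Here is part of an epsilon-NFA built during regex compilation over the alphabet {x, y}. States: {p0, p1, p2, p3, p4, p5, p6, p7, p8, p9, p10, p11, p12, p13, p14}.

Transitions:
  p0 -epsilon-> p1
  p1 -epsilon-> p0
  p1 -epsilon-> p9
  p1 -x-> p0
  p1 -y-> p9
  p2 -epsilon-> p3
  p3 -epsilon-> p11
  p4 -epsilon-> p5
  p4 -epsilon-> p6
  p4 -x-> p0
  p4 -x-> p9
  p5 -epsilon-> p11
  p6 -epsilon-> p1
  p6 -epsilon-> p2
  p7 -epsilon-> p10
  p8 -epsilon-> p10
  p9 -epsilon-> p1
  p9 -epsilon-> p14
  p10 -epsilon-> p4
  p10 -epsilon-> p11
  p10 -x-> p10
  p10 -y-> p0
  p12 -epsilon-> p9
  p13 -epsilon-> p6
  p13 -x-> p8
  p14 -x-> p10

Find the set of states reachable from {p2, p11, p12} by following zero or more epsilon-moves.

{p0, p1, p2, p3, p9, p11, p12, p14}

Start with {p2, p11, p12}.
From p2 via epsilon: add p3.
From p12 via epsilon: add p9.
From p9 via epsilon: add p1, p14.
From p1 via epsilon: add p0.
No new states can be added; the closed set is {p0, p1, p2, p3, p9, p11, p12, p14}.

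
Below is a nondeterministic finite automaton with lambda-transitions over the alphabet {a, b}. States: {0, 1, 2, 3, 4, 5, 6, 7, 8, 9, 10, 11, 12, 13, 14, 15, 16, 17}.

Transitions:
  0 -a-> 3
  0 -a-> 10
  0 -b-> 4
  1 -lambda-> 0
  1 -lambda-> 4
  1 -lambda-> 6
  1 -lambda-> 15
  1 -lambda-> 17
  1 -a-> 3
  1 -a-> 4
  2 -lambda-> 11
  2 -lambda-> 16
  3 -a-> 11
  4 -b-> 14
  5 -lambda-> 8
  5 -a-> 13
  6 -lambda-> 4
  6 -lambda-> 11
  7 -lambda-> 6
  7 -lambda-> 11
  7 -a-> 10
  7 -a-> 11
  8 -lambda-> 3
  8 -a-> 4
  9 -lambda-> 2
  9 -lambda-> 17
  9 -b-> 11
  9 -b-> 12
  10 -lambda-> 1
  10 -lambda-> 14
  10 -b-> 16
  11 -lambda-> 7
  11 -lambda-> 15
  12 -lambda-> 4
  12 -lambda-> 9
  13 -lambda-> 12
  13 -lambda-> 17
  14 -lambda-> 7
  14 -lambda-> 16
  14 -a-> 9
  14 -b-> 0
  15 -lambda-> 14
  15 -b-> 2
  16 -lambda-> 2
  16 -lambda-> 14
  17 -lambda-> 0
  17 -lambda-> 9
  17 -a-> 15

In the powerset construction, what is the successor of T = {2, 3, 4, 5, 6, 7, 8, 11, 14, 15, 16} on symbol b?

4 on b → {14}.
14 on b → {0}.
15 on b → {2}.
No b-transition from 2, 3, 5, 6, 7, 8, 11, 16.
Union after reading b: {0, 2, 14}.
Now take the lambda-closure:
From 2 via lambda: add 11, 16.
From 14 via lambda: add 7.
From 7 via lambda: add 6.
From 11 via lambda: add 15.
From 6 via lambda: add 4.
No new states can be added; the closed set is {0, 2, 4, 6, 7, 11, 14, 15, 16}.

{0, 2, 4, 6, 7, 11, 14, 15, 16}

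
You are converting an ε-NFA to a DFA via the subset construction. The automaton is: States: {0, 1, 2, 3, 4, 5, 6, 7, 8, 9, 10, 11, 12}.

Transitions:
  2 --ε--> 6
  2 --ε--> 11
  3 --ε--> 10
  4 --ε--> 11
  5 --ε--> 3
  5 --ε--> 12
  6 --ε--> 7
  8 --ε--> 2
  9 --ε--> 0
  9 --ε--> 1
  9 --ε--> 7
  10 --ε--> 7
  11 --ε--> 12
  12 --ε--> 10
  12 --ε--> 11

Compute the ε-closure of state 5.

{3, 5, 7, 10, 11, 12}

Start with {5}.
From 5 via ε: add 3, 12.
From 3 via ε: add 10.
From 12 via ε: add 11.
From 10 via ε: add 7.
No new states can be added; the closed set is {3, 5, 7, 10, 11, 12}.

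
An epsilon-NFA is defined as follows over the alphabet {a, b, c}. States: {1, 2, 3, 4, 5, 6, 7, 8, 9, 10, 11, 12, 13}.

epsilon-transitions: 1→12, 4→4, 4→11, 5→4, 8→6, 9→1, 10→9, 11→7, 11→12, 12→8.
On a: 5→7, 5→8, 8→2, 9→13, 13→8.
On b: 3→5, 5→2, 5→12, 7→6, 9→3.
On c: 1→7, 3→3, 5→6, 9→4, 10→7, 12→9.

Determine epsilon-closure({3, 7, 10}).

{1, 3, 6, 7, 8, 9, 10, 12}

Start with {3, 7, 10}.
From 10 via epsilon: add 9.
From 9 via epsilon: add 1.
From 1 via epsilon: add 12.
From 12 via epsilon: add 8.
From 8 via epsilon: add 6.
No new states can be added; the closed set is {1, 3, 6, 7, 8, 9, 10, 12}.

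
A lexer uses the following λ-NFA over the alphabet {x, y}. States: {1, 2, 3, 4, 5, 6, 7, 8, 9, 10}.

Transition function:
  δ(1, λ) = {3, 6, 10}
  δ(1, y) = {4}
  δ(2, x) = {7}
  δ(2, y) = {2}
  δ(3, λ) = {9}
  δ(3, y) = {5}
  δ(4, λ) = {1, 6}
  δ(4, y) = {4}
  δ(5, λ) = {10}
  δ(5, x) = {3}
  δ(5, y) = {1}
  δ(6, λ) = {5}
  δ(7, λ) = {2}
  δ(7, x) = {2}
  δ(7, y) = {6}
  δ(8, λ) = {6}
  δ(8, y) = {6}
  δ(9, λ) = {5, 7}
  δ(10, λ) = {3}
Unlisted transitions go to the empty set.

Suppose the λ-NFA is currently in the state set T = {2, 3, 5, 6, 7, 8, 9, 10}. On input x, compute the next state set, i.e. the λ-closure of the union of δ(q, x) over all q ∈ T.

{2, 3, 5, 7, 9, 10}

2 on x → {7}.
5 on x → {3}.
7 on x → {2}.
No x-transition from 3, 6, 8, 9, 10.
Union after reading x: {2, 3, 7}.
Now take the λ-closure:
From 3 via λ: add 9.
From 9 via λ: add 5.
From 5 via λ: add 10.
No new states can be added; the closed set is {2, 3, 5, 7, 9, 10}.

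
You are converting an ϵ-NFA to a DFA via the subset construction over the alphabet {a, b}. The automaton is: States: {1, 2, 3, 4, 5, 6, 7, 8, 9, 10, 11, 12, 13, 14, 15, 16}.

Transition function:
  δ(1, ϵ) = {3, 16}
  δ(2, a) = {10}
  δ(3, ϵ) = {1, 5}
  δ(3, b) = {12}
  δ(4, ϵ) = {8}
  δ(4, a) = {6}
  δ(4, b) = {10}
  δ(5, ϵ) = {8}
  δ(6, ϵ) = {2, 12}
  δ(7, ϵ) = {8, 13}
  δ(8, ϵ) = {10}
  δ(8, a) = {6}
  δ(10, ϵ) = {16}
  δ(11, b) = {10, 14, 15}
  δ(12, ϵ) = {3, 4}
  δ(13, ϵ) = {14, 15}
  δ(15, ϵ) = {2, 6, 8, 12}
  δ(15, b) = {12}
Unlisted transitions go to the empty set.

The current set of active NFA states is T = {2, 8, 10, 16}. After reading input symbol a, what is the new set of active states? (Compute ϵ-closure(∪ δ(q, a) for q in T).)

{1, 2, 3, 4, 5, 6, 8, 10, 12, 16}

2 on a → {10}.
8 on a → {6}.
No a-transition from 10, 16.
Union after reading a: {6, 10}.
Now take the ϵ-closure:
From 6 via ϵ: add 2, 12.
From 10 via ϵ: add 16.
From 12 via ϵ: add 3, 4.
From 3 via ϵ: add 1, 5.
From 4 via ϵ: add 8.
No new states can be added; the closed set is {1, 2, 3, 4, 5, 6, 8, 10, 12, 16}.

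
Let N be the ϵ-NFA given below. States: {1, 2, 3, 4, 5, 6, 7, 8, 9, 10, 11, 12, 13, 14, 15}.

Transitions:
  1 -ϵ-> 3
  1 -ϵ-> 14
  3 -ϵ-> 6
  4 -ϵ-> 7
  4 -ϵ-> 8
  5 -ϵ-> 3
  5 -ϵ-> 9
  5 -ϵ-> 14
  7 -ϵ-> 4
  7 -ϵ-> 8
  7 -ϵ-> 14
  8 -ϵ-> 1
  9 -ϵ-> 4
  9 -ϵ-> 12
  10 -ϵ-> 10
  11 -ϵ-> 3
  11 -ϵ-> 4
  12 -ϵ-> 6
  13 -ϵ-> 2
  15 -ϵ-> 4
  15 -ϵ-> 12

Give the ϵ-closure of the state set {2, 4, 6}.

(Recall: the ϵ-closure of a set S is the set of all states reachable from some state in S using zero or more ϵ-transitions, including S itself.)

{1, 2, 3, 4, 6, 7, 8, 14}

Start with {2, 4, 6}.
From 4 via ϵ: add 7, 8.
From 7 via ϵ: add 14.
From 8 via ϵ: add 1.
From 1 via ϵ: add 3.
No new states can be added; the closed set is {1, 2, 3, 4, 6, 7, 8, 14}.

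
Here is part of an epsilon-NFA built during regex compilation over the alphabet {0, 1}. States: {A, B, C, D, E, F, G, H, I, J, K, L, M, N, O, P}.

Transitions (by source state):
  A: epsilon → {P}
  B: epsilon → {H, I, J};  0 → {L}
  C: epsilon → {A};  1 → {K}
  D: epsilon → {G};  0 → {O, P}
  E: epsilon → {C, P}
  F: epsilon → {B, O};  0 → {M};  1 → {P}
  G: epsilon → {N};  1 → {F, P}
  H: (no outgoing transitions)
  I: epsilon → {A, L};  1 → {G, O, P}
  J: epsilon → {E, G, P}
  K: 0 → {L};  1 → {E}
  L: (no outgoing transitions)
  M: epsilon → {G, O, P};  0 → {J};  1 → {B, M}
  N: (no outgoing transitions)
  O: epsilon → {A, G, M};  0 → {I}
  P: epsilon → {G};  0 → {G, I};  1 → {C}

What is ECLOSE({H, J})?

{A, C, E, G, H, J, N, P}

Start with {H, J}.
From J via epsilon: add E, G, P.
From E via epsilon: add C.
From G via epsilon: add N.
From C via epsilon: add A.
No new states can be added; the closed set is {A, C, E, G, H, J, N, P}.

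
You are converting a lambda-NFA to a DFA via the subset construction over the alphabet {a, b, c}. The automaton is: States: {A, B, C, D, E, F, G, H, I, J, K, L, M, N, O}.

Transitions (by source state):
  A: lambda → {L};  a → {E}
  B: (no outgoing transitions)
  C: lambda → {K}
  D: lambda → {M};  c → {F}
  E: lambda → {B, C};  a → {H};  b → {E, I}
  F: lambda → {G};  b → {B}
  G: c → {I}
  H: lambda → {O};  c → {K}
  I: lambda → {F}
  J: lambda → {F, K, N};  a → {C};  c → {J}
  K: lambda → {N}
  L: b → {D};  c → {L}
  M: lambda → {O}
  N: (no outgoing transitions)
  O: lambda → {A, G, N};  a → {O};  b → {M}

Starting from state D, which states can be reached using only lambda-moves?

{A, D, G, L, M, N, O}

Start with {D}.
From D via lambda: add M.
From M via lambda: add O.
From O via lambda: add A, G, N.
From A via lambda: add L.
No new states can be added; the closed set is {A, D, G, L, M, N, O}.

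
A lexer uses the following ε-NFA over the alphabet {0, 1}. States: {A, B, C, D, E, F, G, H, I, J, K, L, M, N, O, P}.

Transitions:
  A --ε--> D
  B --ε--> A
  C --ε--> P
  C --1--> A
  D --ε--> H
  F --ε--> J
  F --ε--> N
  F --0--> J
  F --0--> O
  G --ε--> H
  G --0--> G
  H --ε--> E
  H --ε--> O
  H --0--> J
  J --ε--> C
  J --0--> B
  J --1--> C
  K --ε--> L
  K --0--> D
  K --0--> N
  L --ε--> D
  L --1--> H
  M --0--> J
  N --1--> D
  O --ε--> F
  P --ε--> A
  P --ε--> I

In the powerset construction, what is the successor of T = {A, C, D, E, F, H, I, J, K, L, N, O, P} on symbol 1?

C on 1 → {A}.
J on 1 → {C}.
L on 1 → {H}.
N on 1 → {D}.
No 1-transition from A, D, E, F, H, I, K, O, P.
Union after reading 1: {A, C, D, H}.
Now take the ε-closure:
From C via ε: add P.
From H via ε: add E, O.
From O via ε: add F.
From P via ε: add I.
From F via ε: add J, N.
No new states can be added; the closed set is {A, C, D, E, F, H, I, J, N, O, P}.

{A, C, D, E, F, H, I, J, N, O, P}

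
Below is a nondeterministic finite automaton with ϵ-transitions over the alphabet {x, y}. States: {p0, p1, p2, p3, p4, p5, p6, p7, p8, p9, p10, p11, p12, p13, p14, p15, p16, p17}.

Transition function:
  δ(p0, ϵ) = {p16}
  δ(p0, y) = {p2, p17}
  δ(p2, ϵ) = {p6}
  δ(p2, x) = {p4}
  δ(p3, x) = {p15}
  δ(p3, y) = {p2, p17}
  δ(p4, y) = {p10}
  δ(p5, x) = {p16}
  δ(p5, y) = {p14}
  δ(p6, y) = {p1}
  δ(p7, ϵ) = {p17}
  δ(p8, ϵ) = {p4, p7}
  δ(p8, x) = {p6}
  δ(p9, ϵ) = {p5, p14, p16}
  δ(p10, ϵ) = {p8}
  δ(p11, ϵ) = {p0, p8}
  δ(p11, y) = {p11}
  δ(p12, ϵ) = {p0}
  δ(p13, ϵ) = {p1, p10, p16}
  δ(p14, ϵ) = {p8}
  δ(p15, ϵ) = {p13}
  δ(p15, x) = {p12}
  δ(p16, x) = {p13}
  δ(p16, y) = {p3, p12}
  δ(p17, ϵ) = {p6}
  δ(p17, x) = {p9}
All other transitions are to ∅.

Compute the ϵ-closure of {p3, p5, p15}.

{p1, p3, p4, p5, p6, p7, p8, p10, p13, p15, p16, p17}

Start with {p3, p5, p15}.
From p15 via ϵ: add p13.
From p13 via ϵ: add p1, p10, p16.
From p10 via ϵ: add p8.
From p8 via ϵ: add p4, p7.
From p7 via ϵ: add p17.
From p17 via ϵ: add p6.
No new states can be added; the closed set is {p1, p3, p4, p5, p6, p7, p8, p10, p13, p15, p16, p17}.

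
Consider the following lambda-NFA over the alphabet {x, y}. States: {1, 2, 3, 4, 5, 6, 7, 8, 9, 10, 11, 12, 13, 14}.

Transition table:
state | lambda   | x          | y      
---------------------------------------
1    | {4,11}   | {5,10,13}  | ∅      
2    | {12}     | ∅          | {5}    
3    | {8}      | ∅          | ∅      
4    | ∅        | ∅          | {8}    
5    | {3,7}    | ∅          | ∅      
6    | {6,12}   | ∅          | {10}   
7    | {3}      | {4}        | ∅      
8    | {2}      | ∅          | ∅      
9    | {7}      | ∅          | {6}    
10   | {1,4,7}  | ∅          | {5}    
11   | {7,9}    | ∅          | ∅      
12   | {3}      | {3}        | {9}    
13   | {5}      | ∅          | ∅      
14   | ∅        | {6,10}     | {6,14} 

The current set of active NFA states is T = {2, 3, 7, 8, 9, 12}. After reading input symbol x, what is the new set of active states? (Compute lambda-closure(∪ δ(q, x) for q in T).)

7 on x → {4}.
12 on x → {3}.
No x-transition from 2, 3, 8, 9.
Union after reading x: {3, 4}.
Now take the lambda-closure:
From 3 via lambda: add 8.
From 8 via lambda: add 2.
From 2 via lambda: add 12.
No new states can be added; the closed set is {2, 3, 4, 8, 12}.

{2, 3, 4, 8, 12}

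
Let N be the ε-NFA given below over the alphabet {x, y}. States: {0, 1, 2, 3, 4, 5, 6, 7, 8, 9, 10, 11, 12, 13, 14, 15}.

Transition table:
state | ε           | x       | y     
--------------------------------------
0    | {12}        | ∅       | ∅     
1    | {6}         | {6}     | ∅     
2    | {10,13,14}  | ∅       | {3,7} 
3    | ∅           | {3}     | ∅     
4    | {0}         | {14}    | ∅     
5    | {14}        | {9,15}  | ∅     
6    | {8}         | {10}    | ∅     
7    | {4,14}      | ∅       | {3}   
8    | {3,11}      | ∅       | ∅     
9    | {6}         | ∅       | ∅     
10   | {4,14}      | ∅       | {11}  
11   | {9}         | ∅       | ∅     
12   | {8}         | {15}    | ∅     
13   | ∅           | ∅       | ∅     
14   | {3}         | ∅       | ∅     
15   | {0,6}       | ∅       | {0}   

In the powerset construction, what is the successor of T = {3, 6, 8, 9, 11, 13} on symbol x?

{0, 3, 4, 6, 8, 9, 10, 11, 12, 14}

3 on x → {3}.
6 on x → {10}.
No x-transition from 8, 9, 11, 13.
Union after reading x: {3, 10}.
Now take the ε-closure:
From 10 via ε: add 4, 14.
From 4 via ε: add 0.
From 0 via ε: add 12.
From 12 via ε: add 8.
From 8 via ε: add 11.
From 11 via ε: add 9.
From 9 via ε: add 6.
No new states can be added; the closed set is {0, 3, 4, 6, 8, 9, 10, 11, 12, 14}.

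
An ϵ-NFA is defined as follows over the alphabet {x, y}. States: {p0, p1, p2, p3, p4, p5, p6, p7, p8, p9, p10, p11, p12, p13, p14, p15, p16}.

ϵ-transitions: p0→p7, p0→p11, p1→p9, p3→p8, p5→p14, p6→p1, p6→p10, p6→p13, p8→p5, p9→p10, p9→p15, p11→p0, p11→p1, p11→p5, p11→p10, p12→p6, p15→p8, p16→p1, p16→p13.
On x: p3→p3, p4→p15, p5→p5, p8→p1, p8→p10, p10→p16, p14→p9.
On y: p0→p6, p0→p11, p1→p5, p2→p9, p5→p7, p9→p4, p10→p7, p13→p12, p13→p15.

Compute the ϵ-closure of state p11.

{p0, p1, p5, p7, p8, p9, p10, p11, p14, p15}

Start with {p11}.
From p11 via ϵ: add p0, p1, p5, p10.
From p0 via ϵ: add p7.
From p1 via ϵ: add p9.
From p5 via ϵ: add p14.
From p9 via ϵ: add p15.
From p15 via ϵ: add p8.
No new states can be added; the closed set is {p0, p1, p5, p7, p8, p9, p10, p11, p14, p15}.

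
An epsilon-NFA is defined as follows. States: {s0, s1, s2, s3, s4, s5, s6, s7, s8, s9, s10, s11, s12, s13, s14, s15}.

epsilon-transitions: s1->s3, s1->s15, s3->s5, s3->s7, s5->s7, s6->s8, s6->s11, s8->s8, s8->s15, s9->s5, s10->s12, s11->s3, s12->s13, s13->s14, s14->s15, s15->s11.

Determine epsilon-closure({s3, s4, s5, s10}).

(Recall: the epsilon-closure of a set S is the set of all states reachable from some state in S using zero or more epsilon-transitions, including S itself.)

{s3, s4, s5, s7, s10, s11, s12, s13, s14, s15}

Start with {s3, s4, s5, s10}.
From s3 via epsilon: add s7.
From s10 via epsilon: add s12.
From s12 via epsilon: add s13.
From s13 via epsilon: add s14.
From s14 via epsilon: add s15.
From s15 via epsilon: add s11.
No new states can be added; the closed set is {s3, s4, s5, s7, s10, s11, s12, s13, s14, s15}.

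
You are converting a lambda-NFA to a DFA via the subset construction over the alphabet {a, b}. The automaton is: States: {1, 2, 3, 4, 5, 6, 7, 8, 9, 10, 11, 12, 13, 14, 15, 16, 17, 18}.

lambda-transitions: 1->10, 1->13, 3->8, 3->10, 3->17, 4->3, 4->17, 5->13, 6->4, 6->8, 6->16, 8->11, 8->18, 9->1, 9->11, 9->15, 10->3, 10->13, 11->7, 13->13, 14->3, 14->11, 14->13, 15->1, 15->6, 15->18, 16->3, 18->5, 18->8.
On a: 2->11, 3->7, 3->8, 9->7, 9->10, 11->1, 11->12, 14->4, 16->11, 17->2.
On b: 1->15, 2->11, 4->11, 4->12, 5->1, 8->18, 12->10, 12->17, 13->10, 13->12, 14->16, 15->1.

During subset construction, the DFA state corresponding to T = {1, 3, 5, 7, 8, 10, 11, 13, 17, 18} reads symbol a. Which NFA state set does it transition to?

3 on a → {7, 8}.
11 on a → {1, 12}.
17 on a → {2}.
No a-transition from 1, 5, 7, 8, 10, 13, 18.
Union after reading a: {1, 2, 7, 8, 12}.
Now take the lambda-closure:
From 1 via lambda: add 10, 13.
From 8 via lambda: add 11, 18.
From 10 via lambda: add 3.
From 18 via lambda: add 5.
From 3 via lambda: add 17.
No new states can be added; the closed set is {1, 2, 3, 5, 7, 8, 10, 11, 12, 13, 17, 18}.

{1, 2, 3, 5, 7, 8, 10, 11, 12, 13, 17, 18}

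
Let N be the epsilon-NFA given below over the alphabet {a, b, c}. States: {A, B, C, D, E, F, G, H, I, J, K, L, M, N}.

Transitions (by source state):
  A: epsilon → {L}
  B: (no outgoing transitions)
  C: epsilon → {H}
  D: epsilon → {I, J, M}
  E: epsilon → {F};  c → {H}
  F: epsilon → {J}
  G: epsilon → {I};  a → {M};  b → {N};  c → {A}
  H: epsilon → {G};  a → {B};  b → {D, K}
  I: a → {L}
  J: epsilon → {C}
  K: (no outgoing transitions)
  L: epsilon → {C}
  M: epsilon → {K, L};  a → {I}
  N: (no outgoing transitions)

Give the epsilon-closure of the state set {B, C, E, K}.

Start with {B, C, E, K}.
From C via epsilon: add H.
From E via epsilon: add F.
From F via epsilon: add J.
From H via epsilon: add G.
From G via epsilon: add I.
No new states can be added; the closed set is {B, C, E, F, G, H, I, J, K}.

{B, C, E, F, G, H, I, J, K}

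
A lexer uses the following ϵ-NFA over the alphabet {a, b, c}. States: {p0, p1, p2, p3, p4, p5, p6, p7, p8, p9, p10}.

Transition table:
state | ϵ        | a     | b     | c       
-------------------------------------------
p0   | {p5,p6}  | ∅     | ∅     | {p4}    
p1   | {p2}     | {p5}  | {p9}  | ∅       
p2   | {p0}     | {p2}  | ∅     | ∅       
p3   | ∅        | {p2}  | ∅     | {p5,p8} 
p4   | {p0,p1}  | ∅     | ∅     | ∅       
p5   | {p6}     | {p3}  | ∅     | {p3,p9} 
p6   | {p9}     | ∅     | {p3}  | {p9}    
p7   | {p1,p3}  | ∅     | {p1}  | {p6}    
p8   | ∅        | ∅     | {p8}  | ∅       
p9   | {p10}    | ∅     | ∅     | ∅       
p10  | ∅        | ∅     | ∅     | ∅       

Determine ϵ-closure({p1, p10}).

{p0, p1, p2, p5, p6, p9, p10}

Start with {p1, p10}.
From p1 via ϵ: add p2.
From p2 via ϵ: add p0.
From p0 via ϵ: add p5, p6.
From p6 via ϵ: add p9.
No new states can be added; the closed set is {p0, p1, p2, p5, p6, p9, p10}.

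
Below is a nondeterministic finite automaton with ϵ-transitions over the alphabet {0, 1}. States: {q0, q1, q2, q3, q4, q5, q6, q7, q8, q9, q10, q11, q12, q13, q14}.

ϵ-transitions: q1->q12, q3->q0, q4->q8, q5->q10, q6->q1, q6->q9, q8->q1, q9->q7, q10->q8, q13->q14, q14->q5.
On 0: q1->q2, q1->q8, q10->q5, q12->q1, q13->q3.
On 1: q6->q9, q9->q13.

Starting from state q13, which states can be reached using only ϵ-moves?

Start with {q13}.
From q13 via ϵ: add q14.
From q14 via ϵ: add q5.
From q5 via ϵ: add q10.
From q10 via ϵ: add q8.
From q8 via ϵ: add q1.
From q1 via ϵ: add q12.
No new states can be added; the closed set is {q1, q5, q8, q10, q12, q13, q14}.

{q1, q5, q8, q10, q12, q13, q14}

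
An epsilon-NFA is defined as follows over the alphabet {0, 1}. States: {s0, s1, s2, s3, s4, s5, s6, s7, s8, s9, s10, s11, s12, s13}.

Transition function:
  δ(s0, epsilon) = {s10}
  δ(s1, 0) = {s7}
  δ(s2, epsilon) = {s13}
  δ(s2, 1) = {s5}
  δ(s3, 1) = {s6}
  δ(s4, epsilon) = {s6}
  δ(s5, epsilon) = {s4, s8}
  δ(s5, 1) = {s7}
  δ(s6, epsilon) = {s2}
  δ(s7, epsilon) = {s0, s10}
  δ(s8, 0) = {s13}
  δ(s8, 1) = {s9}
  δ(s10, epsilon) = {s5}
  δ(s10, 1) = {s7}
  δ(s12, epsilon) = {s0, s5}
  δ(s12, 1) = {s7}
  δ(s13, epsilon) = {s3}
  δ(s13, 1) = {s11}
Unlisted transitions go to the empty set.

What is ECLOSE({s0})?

Start with {s0}.
From s0 via epsilon: add s10.
From s10 via epsilon: add s5.
From s5 via epsilon: add s4, s8.
From s4 via epsilon: add s6.
From s6 via epsilon: add s2.
From s2 via epsilon: add s13.
From s13 via epsilon: add s3.
No new states can be added; the closed set is {s0, s2, s3, s4, s5, s6, s8, s10, s13}.

{s0, s2, s3, s4, s5, s6, s8, s10, s13}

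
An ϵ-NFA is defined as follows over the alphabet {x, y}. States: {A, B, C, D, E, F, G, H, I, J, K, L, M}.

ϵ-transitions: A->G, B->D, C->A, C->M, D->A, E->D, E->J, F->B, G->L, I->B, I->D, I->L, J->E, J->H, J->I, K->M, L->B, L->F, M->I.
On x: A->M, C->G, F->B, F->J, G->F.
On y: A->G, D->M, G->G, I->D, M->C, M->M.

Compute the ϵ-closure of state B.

{A, B, D, F, G, L}

Start with {B}.
From B via ϵ: add D.
From D via ϵ: add A.
From A via ϵ: add G.
From G via ϵ: add L.
From L via ϵ: add F.
No new states can be added; the closed set is {A, B, D, F, G, L}.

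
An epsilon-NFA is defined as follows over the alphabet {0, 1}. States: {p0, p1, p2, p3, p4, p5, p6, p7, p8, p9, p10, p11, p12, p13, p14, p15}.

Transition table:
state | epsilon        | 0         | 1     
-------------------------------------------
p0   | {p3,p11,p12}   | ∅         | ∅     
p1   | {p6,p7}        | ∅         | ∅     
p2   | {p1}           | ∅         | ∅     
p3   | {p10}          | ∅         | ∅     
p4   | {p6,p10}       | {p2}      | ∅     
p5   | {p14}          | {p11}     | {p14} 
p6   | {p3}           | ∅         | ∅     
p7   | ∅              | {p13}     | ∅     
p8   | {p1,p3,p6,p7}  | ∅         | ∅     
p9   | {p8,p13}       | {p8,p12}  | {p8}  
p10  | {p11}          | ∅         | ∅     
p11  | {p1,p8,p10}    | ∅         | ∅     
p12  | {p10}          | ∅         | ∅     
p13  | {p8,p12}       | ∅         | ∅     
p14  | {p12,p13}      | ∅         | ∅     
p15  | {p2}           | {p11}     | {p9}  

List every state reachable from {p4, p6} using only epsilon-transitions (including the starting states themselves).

{p1, p3, p4, p6, p7, p8, p10, p11}

Start with {p4, p6}.
From p4 via epsilon: add p10.
From p6 via epsilon: add p3.
From p10 via epsilon: add p11.
From p11 via epsilon: add p1, p8.
From p1 via epsilon: add p7.
No new states can be added; the closed set is {p1, p3, p4, p6, p7, p8, p10, p11}.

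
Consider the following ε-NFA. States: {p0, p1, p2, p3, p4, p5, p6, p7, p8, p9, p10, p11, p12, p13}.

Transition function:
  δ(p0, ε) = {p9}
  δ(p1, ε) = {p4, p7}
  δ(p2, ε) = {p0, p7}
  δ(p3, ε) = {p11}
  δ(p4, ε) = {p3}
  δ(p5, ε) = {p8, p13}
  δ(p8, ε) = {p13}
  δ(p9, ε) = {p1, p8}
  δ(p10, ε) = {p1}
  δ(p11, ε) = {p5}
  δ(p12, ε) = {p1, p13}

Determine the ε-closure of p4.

{p3, p4, p5, p8, p11, p13}

Start with {p4}.
From p4 via ε: add p3.
From p3 via ε: add p11.
From p11 via ε: add p5.
From p5 via ε: add p8, p13.
No new states can be added; the closed set is {p3, p4, p5, p8, p11, p13}.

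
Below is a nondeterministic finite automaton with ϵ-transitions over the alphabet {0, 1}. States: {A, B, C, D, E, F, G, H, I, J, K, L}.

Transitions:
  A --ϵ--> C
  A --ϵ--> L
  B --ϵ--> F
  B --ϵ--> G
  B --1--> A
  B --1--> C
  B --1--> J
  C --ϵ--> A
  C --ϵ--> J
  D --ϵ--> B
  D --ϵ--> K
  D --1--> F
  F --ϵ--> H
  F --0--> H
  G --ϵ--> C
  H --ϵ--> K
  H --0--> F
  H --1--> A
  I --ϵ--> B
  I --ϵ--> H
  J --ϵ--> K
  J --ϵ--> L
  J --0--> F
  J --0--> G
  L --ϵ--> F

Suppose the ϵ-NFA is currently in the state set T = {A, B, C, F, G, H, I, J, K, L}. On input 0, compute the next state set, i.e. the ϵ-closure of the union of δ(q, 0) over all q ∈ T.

{A, C, F, G, H, J, K, L}

F on 0 → {H}.
H on 0 → {F}.
J on 0 → {F, G}.
No 0-transition from A, B, C, G, I, K, L.
Union after reading 0: {F, G, H}.
Now take the ϵ-closure:
From G via ϵ: add C.
From H via ϵ: add K.
From C via ϵ: add A, J.
From A via ϵ: add L.
No new states can be added; the closed set is {A, C, F, G, H, J, K, L}.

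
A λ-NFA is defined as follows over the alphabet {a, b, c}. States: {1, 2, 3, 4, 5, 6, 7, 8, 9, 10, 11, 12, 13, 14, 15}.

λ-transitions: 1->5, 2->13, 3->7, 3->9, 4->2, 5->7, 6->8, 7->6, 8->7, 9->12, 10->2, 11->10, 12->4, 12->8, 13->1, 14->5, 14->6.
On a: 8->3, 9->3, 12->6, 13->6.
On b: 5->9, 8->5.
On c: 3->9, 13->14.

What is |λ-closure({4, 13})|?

Start with {4, 13}.
From 4 via λ: add 2.
From 13 via λ: add 1.
From 1 via λ: add 5.
From 5 via λ: add 7.
From 7 via λ: add 6.
From 6 via λ: add 8.
λ-closure = {1, 2, 4, 5, 6, 7, 8, 13}, which has 8 states.

8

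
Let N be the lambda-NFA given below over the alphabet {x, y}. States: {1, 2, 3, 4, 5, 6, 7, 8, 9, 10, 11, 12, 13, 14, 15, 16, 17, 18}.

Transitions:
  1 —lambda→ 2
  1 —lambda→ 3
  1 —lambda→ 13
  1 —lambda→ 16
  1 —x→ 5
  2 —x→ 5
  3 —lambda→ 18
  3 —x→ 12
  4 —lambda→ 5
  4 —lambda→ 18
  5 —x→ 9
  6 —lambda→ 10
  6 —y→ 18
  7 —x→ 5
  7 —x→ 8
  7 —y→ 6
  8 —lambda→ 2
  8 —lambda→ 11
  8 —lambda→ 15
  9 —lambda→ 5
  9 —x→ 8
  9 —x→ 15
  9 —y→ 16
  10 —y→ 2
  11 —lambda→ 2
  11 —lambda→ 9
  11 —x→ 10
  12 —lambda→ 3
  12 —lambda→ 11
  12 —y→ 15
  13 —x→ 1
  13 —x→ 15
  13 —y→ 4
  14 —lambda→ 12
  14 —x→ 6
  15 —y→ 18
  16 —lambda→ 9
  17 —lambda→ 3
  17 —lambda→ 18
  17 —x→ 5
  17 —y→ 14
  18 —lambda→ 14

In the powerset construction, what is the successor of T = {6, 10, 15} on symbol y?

{2, 3, 5, 9, 11, 12, 14, 18}

6 on y → {18}.
10 on y → {2}.
15 on y → {18}.
Union after reading y: {2, 18}.
Now take the lambda-closure:
From 18 via lambda: add 14.
From 14 via lambda: add 12.
From 12 via lambda: add 3, 11.
From 11 via lambda: add 9.
From 9 via lambda: add 5.
No new states can be added; the closed set is {2, 3, 5, 9, 11, 12, 14, 18}.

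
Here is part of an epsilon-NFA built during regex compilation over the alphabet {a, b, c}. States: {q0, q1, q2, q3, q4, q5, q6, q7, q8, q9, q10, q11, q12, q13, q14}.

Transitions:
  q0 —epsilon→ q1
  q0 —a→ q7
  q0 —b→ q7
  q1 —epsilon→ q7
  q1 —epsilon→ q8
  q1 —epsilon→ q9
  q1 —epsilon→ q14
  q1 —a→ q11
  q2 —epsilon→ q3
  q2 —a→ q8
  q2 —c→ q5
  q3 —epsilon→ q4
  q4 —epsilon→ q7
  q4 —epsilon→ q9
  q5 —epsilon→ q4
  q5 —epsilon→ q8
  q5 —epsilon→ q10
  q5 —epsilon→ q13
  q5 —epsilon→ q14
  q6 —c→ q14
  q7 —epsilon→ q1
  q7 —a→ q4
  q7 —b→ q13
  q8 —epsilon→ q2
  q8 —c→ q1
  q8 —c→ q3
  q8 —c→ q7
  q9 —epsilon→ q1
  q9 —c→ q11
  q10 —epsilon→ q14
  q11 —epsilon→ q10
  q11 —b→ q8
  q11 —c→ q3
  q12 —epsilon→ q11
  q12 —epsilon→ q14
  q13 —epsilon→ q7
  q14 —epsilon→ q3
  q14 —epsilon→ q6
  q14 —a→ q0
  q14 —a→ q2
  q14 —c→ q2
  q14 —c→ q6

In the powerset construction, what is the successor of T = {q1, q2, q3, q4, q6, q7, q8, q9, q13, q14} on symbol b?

{q1, q2, q3, q4, q6, q7, q8, q9, q13, q14}

q7 on b → {q13}.
No b-transition from q1, q2, q3, q4, q6, q8, q9, q13, q14.
Union after reading b: {q13}.
Now take the epsilon-closure:
From q13 via epsilon: add q7.
From q7 via epsilon: add q1.
From q1 via epsilon: add q8, q9, q14.
From q8 via epsilon: add q2.
From q14 via epsilon: add q3, q6.
From q3 via epsilon: add q4.
No new states can be added; the closed set is {q1, q2, q3, q4, q6, q7, q8, q9, q13, q14}.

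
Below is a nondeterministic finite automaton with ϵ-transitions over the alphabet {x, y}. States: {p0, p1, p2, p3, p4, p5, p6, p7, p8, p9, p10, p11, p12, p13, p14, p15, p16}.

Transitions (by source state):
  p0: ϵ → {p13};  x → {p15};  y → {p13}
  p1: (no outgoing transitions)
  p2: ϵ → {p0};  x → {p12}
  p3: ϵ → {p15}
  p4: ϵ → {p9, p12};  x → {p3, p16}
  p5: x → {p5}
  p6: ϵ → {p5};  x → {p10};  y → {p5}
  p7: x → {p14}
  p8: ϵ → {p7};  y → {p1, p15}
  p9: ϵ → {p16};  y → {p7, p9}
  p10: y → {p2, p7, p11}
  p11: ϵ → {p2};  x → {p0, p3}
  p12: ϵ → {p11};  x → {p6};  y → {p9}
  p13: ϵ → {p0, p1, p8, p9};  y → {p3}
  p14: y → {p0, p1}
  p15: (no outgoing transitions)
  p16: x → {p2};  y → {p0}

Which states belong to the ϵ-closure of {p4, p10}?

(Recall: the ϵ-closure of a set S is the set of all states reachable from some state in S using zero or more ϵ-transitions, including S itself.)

Start with {p4, p10}.
From p4 via ϵ: add p9, p12.
From p9 via ϵ: add p16.
From p12 via ϵ: add p11.
From p11 via ϵ: add p2.
From p2 via ϵ: add p0.
From p0 via ϵ: add p13.
From p13 via ϵ: add p1, p8.
From p8 via ϵ: add p7.
No new states can be added; the closed set is {p0, p1, p2, p4, p7, p8, p9, p10, p11, p12, p13, p16}.

{p0, p1, p2, p4, p7, p8, p9, p10, p11, p12, p13, p16}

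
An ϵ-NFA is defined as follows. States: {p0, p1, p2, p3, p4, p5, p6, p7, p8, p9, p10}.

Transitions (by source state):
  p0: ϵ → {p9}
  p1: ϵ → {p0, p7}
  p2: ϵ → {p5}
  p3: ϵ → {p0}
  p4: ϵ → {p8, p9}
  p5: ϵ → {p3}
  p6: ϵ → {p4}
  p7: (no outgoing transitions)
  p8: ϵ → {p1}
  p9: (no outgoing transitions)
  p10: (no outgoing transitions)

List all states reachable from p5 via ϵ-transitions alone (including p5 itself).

Start with {p5}.
From p5 via ϵ: add p3.
From p3 via ϵ: add p0.
From p0 via ϵ: add p9.
No new states can be added; the closed set is {p0, p3, p5, p9}.

{p0, p3, p5, p9}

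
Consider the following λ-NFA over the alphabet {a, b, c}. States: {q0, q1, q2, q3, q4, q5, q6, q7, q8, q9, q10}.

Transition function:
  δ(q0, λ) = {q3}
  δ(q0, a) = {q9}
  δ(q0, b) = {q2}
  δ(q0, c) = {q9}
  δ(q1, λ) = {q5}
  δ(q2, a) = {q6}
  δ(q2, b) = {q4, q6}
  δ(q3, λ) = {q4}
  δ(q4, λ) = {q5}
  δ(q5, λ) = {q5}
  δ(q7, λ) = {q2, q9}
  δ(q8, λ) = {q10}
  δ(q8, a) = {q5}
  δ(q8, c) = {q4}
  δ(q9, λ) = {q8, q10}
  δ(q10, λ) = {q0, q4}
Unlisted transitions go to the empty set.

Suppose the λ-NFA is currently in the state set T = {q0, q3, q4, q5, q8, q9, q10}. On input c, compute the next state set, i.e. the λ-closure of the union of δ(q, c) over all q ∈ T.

q0 on c → {q9}.
q8 on c → {q4}.
No c-transition from q3, q4, q5, q9, q10.
Union after reading c: {q4, q9}.
Now take the λ-closure:
From q4 via λ: add q5.
From q9 via λ: add q8, q10.
From q10 via λ: add q0.
From q0 via λ: add q3.
No new states can be added; the closed set is {q0, q3, q4, q5, q8, q9, q10}.

{q0, q3, q4, q5, q8, q9, q10}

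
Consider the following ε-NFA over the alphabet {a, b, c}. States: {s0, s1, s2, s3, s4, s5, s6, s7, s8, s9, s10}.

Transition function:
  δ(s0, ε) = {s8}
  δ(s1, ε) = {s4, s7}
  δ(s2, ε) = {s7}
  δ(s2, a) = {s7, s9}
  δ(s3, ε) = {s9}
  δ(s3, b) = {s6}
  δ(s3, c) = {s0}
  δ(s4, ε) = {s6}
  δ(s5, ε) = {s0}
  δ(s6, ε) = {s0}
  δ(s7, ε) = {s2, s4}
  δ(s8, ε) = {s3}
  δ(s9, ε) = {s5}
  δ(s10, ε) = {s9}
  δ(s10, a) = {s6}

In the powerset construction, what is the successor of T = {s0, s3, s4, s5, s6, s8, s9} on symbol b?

s3 on b → {s6}.
No b-transition from s0, s4, s5, s6, s8, s9.
Union after reading b: {s6}.
Now take the ε-closure:
From s6 via ε: add s0.
From s0 via ε: add s8.
From s8 via ε: add s3.
From s3 via ε: add s9.
From s9 via ε: add s5.
No new states can be added; the closed set is {s0, s3, s5, s6, s8, s9}.

{s0, s3, s5, s6, s8, s9}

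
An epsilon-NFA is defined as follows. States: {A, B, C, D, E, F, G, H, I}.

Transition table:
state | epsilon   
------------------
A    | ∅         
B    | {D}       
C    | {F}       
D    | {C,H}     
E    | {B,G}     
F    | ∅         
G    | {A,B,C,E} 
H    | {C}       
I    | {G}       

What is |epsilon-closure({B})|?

Start with {B}.
From B via epsilon: add D.
From D via epsilon: add C, H.
From C via epsilon: add F.
epsilon-closure = {B, C, D, F, H}, which has 5 states.

5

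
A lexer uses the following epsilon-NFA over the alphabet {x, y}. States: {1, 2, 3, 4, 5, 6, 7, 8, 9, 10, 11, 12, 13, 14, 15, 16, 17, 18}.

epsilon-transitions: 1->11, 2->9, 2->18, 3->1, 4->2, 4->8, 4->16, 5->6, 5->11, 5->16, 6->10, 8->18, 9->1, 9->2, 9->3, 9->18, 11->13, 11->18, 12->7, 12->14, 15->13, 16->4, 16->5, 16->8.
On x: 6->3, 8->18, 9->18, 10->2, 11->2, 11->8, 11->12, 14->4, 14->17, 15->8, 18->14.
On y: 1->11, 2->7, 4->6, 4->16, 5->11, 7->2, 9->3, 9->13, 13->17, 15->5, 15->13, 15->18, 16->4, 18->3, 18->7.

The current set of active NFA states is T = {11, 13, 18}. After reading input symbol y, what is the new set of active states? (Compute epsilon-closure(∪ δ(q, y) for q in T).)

{1, 3, 7, 11, 13, 17, 18}

13 on y → {17}.
18 on y → {3, 7}.
No y-transition from 11.
Union after reading y: {3, 7, 17}.
Now take the epsilon-closure:
From 3 via epsilon: add 1.
From 1 via epsilon: add 11.
From 11 via epsilon: add 13, 18.
No new states can be added; the closed set is {1, 3, 7, 11, 13, 17, 18}.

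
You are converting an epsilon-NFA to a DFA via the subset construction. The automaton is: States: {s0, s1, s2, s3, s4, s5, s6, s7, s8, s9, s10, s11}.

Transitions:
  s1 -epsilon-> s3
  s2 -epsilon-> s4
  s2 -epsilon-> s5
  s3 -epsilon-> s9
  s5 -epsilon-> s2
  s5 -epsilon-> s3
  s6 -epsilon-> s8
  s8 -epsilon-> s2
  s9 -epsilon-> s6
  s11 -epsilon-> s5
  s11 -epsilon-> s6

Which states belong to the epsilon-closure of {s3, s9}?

Start with {s3, s9}.
From s9 via epsilon: add s6.
From s6 via epsilon: add s8.
From s8 via epsilon: add s2.
From s2 via epsilon: add s4, s5.
No new states can be added; the closed set is {s2, s3, s4, s5, s6, s8, s9}.

{s2, s3, s4, s5, s6, s8, s9}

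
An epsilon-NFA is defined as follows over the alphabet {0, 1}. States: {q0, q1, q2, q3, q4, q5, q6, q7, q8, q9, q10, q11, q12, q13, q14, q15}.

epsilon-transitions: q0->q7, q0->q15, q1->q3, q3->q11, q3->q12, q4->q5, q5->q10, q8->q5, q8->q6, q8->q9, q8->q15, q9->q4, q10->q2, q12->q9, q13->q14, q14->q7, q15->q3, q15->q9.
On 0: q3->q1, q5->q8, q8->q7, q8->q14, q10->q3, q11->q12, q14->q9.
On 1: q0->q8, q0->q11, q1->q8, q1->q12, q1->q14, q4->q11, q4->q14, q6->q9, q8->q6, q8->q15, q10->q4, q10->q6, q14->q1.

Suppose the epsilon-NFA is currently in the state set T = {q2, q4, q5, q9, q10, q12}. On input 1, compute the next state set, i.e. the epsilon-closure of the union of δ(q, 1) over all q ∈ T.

q4 on 1 → {q11, q14}.
q10 on 1 → {q4, q6}.
No 1-transition from q2, q5, q9, q12.
Union after reading 1: {q4, q6, q11, q14}.
Now take the epsilon-closure:
From q4 via epsilon: add q5.
From q14 via epsilon: add q7.
From q5 via epsilon: add q10.
From q10 via epsilon: add q2.
No new states can be added; the closed set is {q2, q4, q5, q6, q7, q10, q11, q14}.

{q2, q4, q5, q6, q7, q10, q11, q14}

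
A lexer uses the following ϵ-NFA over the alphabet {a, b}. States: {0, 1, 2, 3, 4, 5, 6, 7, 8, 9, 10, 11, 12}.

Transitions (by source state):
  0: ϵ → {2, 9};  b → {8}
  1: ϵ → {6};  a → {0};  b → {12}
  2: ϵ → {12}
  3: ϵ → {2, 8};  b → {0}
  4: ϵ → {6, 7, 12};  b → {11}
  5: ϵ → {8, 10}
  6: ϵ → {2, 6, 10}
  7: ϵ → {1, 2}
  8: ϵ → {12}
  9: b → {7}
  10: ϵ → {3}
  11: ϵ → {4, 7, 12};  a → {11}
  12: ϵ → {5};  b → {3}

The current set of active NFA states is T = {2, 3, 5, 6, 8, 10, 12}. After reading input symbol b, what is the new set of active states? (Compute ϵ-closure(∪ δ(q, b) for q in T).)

{0, 2, 3, 5, 8, 9, 10, 12}

3 on b → {0}.
12 on b → {3}.
No b-transition from 2, 5, 6, 8, 10.
Union after reading b: {0, 3}.
Now take the ϵ-closure:
From 0 via ϵ: add 2, 9.
From 3 via ϵ: add 8.
From 2 via ϵ: add 12.
From 12 via ϵ: add 5.
From 5 via ϵ: add 10.
No new states can be added; the closed set is {0, 2, 3, 5, 8, 9, 10, 12}.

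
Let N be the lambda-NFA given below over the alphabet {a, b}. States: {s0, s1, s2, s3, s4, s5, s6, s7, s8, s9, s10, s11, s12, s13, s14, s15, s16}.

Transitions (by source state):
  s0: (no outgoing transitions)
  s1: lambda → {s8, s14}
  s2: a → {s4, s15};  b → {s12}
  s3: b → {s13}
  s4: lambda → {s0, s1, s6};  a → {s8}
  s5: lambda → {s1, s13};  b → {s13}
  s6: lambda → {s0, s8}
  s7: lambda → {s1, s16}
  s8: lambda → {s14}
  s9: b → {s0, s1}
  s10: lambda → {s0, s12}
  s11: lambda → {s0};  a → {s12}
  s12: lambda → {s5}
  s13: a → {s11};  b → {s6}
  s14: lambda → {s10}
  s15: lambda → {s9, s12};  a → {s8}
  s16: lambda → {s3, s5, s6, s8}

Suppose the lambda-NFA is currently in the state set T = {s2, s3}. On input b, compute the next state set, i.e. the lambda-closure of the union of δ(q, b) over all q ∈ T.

{s0, s1, s5, s8, s10, s12, s13, s14}

s2 on b → {s12}.
s3 on b → {s13}.
Union after reading b: {s12, s13}.
Now take the lambda-closure:
From s12 via lambda: add s5.
From s5 via lambda: add s1.
From s1 via lambda: add s8, s14.
From s14 via lambda: add s10.
From s10 via lambda: add s0.
No new states can be added; the closed set is {s0, s1, s5, s8, s10, s12, s13, s14}.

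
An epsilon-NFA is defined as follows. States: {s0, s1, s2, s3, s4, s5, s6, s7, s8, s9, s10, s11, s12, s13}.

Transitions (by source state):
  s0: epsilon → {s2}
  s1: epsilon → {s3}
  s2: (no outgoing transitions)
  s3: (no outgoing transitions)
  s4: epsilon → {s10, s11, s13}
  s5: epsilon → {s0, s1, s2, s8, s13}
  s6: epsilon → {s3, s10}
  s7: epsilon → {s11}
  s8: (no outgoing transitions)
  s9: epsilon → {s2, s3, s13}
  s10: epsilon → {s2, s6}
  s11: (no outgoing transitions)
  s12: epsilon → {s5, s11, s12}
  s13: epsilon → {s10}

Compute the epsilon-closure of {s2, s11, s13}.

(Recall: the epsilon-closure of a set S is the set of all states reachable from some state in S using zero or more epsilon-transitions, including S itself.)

Start with {s2, s11, s13}.
From s13 via epsilon: add s10.
From s10 via epsilon: add s6.
From s6 via epsilon: add s3.
No new states can be added; the closed set is {s2, s3, s6, s10, s11, s13}.

{s2, s3, s6, s10, s11, s13}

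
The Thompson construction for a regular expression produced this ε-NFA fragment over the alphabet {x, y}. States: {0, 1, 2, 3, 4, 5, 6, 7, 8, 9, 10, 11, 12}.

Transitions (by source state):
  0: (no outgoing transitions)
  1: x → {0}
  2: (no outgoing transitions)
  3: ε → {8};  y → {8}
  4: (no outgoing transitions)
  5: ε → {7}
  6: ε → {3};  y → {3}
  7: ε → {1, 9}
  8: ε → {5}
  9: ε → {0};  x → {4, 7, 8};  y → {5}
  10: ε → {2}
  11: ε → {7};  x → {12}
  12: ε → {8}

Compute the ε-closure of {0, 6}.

Start with {0, 6}.
From 6 via ε: add 3.
From 3 via ε: add 8.
From 8 via ε: add 5.
From 5 via ε: add 7.
From 7 via ε: add 1, 9.
No new states can be added; the closed set is {0, 1, 3, 5, 6, 7, 8, 9}.

{0, 1, 3, 5, 6, 7, 8, 9}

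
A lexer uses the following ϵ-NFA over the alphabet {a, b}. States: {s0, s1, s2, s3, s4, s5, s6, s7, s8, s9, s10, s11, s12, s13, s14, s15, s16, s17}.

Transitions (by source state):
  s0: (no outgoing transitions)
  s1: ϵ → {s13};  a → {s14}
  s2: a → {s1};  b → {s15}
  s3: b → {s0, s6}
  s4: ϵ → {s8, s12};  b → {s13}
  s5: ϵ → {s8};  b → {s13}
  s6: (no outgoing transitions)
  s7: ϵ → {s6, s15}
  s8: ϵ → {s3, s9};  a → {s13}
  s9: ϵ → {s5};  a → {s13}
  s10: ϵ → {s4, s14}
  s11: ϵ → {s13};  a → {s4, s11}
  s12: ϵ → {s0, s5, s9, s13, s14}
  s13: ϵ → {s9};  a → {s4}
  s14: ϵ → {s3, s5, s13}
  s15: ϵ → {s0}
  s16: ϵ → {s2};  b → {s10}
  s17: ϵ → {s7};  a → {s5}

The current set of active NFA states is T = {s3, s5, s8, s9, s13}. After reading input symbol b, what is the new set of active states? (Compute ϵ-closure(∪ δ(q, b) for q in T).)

{s0, s3, s5, s6, s8, s9, s13}

s3 on b → {s0, s6}.
s5 on b → {s13}.
No b-transition from s8, s9, s13.
Union after reading b: {s0, s6, s13}.
Now take the ϵ-closure:
From s13 via ϵ: add s9.
From s9 via ϵ: add s5.
From s5 via ϵ: add s8.
From s8 via ϵ: add s3.
No new states can be added; the closed set is {s0, s3, s5, s6, s8, s9, s13}.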